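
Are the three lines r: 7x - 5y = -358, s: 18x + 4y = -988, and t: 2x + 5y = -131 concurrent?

No

Intersecting r and s: solving the 2×2 system gives (x, y) = (-54, -4).
Substitute into t: (2)(-54) + (5)(-4) = -128.
But t requires -131 ≠ -128, so the three lines have no common point.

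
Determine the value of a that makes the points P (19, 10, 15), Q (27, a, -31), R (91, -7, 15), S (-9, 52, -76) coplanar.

26

Normal to plane PRS: n = (1547, 6552, 2548); plane equation n·X = 133133.
Requiring n·Q = 133133: (6552)a + (-37219) = 133133.
So a = 26.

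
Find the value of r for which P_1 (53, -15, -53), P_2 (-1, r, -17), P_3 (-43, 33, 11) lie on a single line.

12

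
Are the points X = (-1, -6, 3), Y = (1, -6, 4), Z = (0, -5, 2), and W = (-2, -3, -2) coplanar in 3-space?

Yes

With X as base: XY = (2, 0, 1), XZ = (1, 1, -1), XW = (-1, 3, -5).
XZ × XW = (-2, 6, 4).
XY · (XZ × XW) = 0.
The scalar triple product vanishes, so the four points are coplanar.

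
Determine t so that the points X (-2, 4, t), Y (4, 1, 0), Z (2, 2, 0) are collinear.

Direction YZ = (-2, 1, 0). From the x-coordinate of X, the parameter along the line is τ = (-2 − 4)/(-2) = 3.
Then t = 0 + 3·(0) = 0.

0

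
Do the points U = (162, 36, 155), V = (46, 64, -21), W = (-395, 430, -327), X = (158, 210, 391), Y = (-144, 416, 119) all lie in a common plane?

Yes

The plane through U, V, W has normal n = UV × UW = (55848, 42120, -30108) and equation n·P = 5896956.
Checking the remaining points: n·X = 5896956, n·Y = 5896956.
All equal 5896956, so all 5 points lie in one plane.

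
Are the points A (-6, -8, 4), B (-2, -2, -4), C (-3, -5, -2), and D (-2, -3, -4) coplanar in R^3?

Yes

The four points are coplanar iff the 3×3 determinant with rows AB, AC, AD is zero.
Rows: (4, 6, -8), (3, 3, -6), (4, 5, -8).
Expanding along the first row: (4)(6) − (6)(0) + (-8)(3) = 0.
Zero determinant ⇒ coplanar.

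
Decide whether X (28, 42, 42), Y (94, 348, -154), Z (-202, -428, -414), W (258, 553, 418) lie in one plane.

The four points are coplanar iff the 3×3 determinant with rows XY, XZ, XW is zero.
Rows: (66, 306, -196), (-230, -470, -456), (230, 511, 376).
Expanding along the first row: (66)(56296) − (306)(18400) + (-196)(-9430) = -66584.
Nonzero ⇒ not coplanar.

No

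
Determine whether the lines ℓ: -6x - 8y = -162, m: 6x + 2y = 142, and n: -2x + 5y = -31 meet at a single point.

Intersecting ℓ and m: solving the 2×2 system gives (x, y) = (203/9, 10/3).
Substitute into n: (-2)(203/9) + (5)(10/3) = -256/9.
But n requires -31 ≠ -256/9, so the three lines have no common point.

No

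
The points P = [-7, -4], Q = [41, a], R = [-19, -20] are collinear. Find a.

60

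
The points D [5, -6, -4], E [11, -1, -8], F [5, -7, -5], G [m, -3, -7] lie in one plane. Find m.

9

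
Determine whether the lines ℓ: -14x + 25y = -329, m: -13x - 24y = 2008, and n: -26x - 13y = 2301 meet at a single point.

Intersecting ℓ and m: solving the 2×2 system gives (x, y) = (-64, -49).
Substitute into n: (-26)(-64) + (-13)(-49) = 2301.
This equals 2301, so (-64, -49) lies on all three lines and they are concurrent.

Yes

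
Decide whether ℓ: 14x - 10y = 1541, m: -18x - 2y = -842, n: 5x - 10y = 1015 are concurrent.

No

Intersecting ℓ and m: solving the 2×2 system gives (x, y) = (5751/104, -7975/104).
Substitute into n: (5)(5751/104) + (-10)(-7975/104) = 108505/104.
But n requires 1015 ≠ 108505/104, so the three lines have no common point.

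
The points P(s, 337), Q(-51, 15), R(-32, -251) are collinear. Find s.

-74

Collinearity: (P − Q) must be parallel to (R − Q) = (19, -266).
Cross-multiplying the components: (s − (-51))·(-266) = (322)·(19).
Solving gives s = -74.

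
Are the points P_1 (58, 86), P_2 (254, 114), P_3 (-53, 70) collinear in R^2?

No

P_1P_2 = (196, 28), P_1P_3 = (-111, -16).
If collinear, P_1P_3 would be a scalar multiple of P_1P_2. But (196)·(-16) ≠ (28)·(-111) (difference -28), so they are not parallel; the points are not collinear.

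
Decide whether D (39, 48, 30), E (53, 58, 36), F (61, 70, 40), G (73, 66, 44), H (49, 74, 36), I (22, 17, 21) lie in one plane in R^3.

The plane through D, E, F has normal n = DE × DF = (-32, -8, 88) and equation n·P = 1008.
Checking the remaining points: n·G = 1008, n·H = 1008, n·I = 1008.
All equal 1008, so all 6 points lie in one plane.

Yes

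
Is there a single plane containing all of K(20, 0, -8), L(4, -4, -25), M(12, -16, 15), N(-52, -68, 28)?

A normal to the plane through K, L, M is n = KL × KM = (-364, 504, 224).
The plane has equation n·P = -9072. For N: n·N = -9072.
Equal, so N lies in the plane and all four are coplanar.

Yes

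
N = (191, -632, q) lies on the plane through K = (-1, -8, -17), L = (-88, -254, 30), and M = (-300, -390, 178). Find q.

The plane through K, L, M has equation −30016x + 2912y − 40320z = 692160.
Substituting N: (-40320)q + (-7573440) = 692160, so q = -205.

-205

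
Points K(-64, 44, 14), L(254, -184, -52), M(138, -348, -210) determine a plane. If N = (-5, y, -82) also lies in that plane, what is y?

-112

A normal to the plane is n = KL × KM = (25200, 57900, -78600).
N lies in the plane iff n · KN = 0.
This gives (57900)y + (6484800) = 0, so y = -112.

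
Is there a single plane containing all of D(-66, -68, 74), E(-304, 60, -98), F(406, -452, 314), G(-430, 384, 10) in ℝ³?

Yes

With D as base: DE = (-238, 128, -172), DF = (472, -384, 240), DG = (-364, 452, -64).
DF × DG = (-83904, -57152, 73568).
DE · (DF × DG) = 0.
The scalar triple product vanishes, so the four points are coplanar.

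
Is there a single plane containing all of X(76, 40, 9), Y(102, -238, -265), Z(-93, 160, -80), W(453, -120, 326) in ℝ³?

No

The four points are coplanar iff the 3×3 determinant with rows XY, XZ, XW is zero.
Rows: (26, -278, -274), (-169, 120, -89), (377, -160, 317).
Expanding along the first row: (26)(23800) − (-278)(-20020) + (-274)(-18200) = 40040.
Nonzero ⇒ not coplanar.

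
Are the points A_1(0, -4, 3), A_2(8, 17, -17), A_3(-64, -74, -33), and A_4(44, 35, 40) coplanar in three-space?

No

The four points are coplanar iff the 3×3 determinant with rows A_1A_2, A_1A_3, A_1A_4 is zero.
Rows: (8, 21, -20), (-64, -70, -36), (44, 39, 37).
Expanding along the first row: (8)(-1186) − (21)(-784) + (-20)(584) = -4704.
Nonzero ⇒ not coplanar.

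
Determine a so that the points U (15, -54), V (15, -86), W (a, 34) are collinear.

15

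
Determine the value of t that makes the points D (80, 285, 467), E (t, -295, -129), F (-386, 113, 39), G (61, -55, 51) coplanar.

286

The points are coplanar iff DE · (DF × DG) = 0.
Expanding, this is linear in t: (-73968)t + (21154848) = 0.
So t = 286.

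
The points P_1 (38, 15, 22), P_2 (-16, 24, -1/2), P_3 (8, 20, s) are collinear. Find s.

19/2

Direction P_1P_2 = (-54, 9, -45/2). From the x-coordinate of P_3, the parameter along the line is τ = (8 − 38)/(-54) = 5/9.
Then s = 22 + 5/9·(-45/2) = 19/2.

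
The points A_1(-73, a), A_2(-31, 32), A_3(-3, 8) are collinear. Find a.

68

The three points are collinear iff det[A_1A_2; A_1A_3] = 0.
This determinant is linear in a: (28)a + (-1904) = 0, so a = 68.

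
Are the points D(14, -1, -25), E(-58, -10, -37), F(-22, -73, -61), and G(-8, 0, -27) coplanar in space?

Yes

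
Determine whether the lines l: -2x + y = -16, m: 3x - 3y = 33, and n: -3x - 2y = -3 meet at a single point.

Intersecting l and m: solving the 2×2 system gives (x, y) = (5, -6).
Substitute into n: (-3)(5) + (-2)(-6) = -3.
This equals -3, so (5, -6) lies on all three lines and they are concurrent.

Yes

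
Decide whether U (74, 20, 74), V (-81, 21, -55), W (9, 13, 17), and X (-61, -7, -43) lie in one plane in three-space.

No

A normal to the plane through U, V, W is n = UV × UW = (-960, -450, 1150).
The plane has equation n·P = 5060. For X: n·X = 12260.
12260 ≠ 5060, so X is off the plane.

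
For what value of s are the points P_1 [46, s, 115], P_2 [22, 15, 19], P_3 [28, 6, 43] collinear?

Collinearity requires P_1P_2 × P_1P_3 = 0; each component is linear in s.
The x-component gives (-24)s + (-504) = 0, so s = -21.
The remaining components then also vanish.

-21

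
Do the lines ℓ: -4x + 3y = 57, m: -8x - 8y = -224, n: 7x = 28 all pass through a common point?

No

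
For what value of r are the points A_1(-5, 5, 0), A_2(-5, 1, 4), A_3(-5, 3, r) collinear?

Collinearity requires A_1A_2 × A_1A_3 = 0; each component is linear in r.
The x-component gives (-4)r + (8) = 0, so r = 2.
The remaining components then also vanish.

2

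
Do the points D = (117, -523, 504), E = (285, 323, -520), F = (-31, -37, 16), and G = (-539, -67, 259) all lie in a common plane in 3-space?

No

A normal to the plane through D, E, F is n = DE × DF = (84816, 233536, 206856).
The plane has equation n·P = -7960432. For G: n·G = -7787032.
-7787032 ≠ -7960432, so G is off the plane.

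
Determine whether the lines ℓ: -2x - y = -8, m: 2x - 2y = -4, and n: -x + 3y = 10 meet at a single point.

Yes

Intersecting ℓ and m: solving the 2×2 system gives (x, y) = (2, 4).
Substitute into n: (-1)(2) + (3)(4) = 10.
This equals 10, so (2, 4) lies on all three lines and they are concurrent.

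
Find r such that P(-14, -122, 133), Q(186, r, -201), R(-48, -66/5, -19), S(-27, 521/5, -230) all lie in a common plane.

-92/5

Normal to plane PRS: n = (-5112, -10366, -31382/5); plane equation n·X = 2507294/5.
Requiring n·Q = 2507294/5: (-10366)r + (1553622/5) = 2507294/5.
So r = -92/5.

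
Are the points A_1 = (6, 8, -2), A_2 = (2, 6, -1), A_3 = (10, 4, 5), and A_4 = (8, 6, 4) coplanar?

No

The four points are coplanar iff the 3×3 determinant with rows A_1A_2, A_1A_3, A_1A_4 is zero.
Rows: (-4, -2, 1), (4, -4, 7), (2, -2, 6).
Expanding along the first row: (-4)(-10) − (-2)(10) + (1)(0) = 60.
Nonzero ⇒ not coplanar.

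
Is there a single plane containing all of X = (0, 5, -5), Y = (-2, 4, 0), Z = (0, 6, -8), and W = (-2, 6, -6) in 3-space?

A normal to the plane through X, Y, Z is n = XY × XZ = (-2, -6, -2).
The plane has equation n·P = -20. For W: n·W = -20.
Equal, so W lies in the plane and all four are coplanar.

Yes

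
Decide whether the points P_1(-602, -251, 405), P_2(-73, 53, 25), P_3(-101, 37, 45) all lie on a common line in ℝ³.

No

P_1P_2 = (529, 304, -380), P_1P_3 = (501, 288, -360).
P_1P_2 × P_1P_3 = (0, 60, 48).
The cross product is nonzero, so the points do not lie on one line.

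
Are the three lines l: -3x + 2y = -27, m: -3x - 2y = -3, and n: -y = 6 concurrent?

Yes

Intersecting l and m: solving the 2×2 system gives (x, y) = (5, -6).
Substitute into n: (0)(5) + (-1)(-6) = 6.
This equals 6, so (5, -6) lies on all three lines and they are concurrent.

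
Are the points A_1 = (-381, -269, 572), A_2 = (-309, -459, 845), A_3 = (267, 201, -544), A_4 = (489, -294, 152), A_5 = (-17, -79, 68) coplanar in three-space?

The plane through A_1, A_2, A_3 has normal n = A_1A_2 × A_1A_3 = (83730, 257256, 156960) and equation n·P = -11321874.
Checking the remaining points: n·A_4 = -10831374, n·A_5 = -11073354.
Since n·A_4 = -10831374 ≠ -11321874, A_4 is off the plane and the points are not all coplanar.

No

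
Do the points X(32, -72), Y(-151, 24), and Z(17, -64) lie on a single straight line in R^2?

No

XY = (-183, 96), XZ = (-15, 8).
Twice the signed area of △XYZ is (-183)(8) − (96)(-15) = -24.
The area is nonzero, so the three points are not collinear.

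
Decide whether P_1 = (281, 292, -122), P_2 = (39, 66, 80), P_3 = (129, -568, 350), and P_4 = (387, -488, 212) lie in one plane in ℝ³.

Yes

The four points are coplanar iff the 3×3 determinant with rows P_1P_2, P_1P_3, P_1P_4 is zero.
Rows: (-242, -226, 202), (-152, -860, 472), (106, -780, 334).
Expanding along the first row: (-242)(80920) − (-226)(-100800) + (202)(209720) = 0.
Zero determinant ⇒ coplanar.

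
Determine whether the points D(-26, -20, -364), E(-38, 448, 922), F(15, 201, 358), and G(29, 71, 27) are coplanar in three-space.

Yes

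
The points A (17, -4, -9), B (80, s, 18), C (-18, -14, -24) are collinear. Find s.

14

Direction AC = (-35, -10, -15). From the x-coordinate of B, the parameter along the line is τ = (80 − 17)/(-35) = -9/5.
Then s = (-4) + (-9/5)·(-10) = 14.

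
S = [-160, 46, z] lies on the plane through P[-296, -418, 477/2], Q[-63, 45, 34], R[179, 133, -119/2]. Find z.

A normal to the plane is n = PQ × PR = (-50589/2, -55407/2, -91542).
S lies in the plane iff n · PS = 0.
This gives (-91542)z + (5538291) = 0, so z = 121/2.

121/2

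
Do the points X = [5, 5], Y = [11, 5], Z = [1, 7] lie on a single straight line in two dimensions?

No

XY = (6, 0), XZ = (-4, 2).
det[XY; XZ] = (6)(2) − (0)(-4) = 12.
The determinant is nonzero, so they are not collinear.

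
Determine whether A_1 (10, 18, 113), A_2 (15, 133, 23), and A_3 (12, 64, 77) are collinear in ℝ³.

Yes

A_1A_2 = (5, 115, -90), A_1A_3 = (2, 46, -36).
Each component of A_1A_3 is 2/5 times the corresponding component of A_1A_2, so A_1A_3 = 2/5·A_1A_2 and the points are collinear.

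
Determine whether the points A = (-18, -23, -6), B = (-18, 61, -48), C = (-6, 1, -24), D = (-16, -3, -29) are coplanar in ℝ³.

No

With A as base: AB = (0, 84, -42), AC = (12, 24, -18), AD = (2, 20, -23).
AC × AD = (-192, 240, 192).
AB · (AC × AD) = 12096.
Since 12096 ≠ 0, the four points are not coplanar.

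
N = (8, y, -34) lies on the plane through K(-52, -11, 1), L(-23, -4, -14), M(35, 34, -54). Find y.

Coplanarity requires KL · (KM × KN) = 0.
KL = (29, 7, -15), KM = (87, 45, -55); the triple product is linear in y with coefficient 290 and constant term -3770.
Setting it to zero: y = 13.

13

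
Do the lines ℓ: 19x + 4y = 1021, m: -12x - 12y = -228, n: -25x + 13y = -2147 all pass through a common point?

Intersecting ℓ and m: solving the 2×2 system gives (x, y) = (63, -44).
Substitute into n: (-25)(63) + (13)(-44) = -2147.
This equals -2147, so (63, -44) lies on all three lines and they are concurrent.

Yes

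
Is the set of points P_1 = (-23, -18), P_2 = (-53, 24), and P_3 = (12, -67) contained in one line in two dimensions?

P_1P_2 = (-30, 42), P_1P_3 = (35, -49).
Checking proportionality: P_1P_3 = -7/6·P_1P_2, so the vectors are parallel and the points are collinear.

Yes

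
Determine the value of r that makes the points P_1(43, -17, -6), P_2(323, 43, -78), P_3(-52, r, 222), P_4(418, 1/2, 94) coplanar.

Normal to plane P_1P_2P_4: n = (7260, -55000, -17600); plane equation n·P = 1352780.
Requiring n·P_3 = 1352780: (-55000)r + (-4284720) = 1352780.
So r = -205/2.

-205/2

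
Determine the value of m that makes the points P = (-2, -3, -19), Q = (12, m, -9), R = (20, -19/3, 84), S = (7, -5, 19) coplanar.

Normal to plane PRS: n = (238/3, 91, -14); plane equation n·X = -497/3.
Requiring n·Q = -497/3: (91)m + (1078) = -497/3.
So m = -41/3.

-41/3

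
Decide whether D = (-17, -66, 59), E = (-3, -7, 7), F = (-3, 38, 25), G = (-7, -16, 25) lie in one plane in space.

Yes

With D as base: DE = (14, 59, -52), DF = (14, 104, -34), DG = (10, 50, -34).
DF × DG = (-1836, 136, -340).
DE · (DF × DG) = 0.
The scalar triple product vanishes, so the four points are coplanar.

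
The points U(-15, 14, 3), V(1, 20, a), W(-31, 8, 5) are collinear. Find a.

1

Direction UW = (-16, -6, 2). From the x-coordinate of V, the parameter along the line is τ = (1 − (-15))/(-16) = -1.
Then a = 3 + (-1)·(2) = 1.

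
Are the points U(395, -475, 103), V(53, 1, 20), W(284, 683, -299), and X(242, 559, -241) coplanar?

A normal to the plane through U, V, W is n = UV × UW = (-95238, -128271, -343200).
The plane has equation n·P = -12039885. For X: n·X = -12039885.
Equal, so X lies in the plane and all four are coplanar.

Yes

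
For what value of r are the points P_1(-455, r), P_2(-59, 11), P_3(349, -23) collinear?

44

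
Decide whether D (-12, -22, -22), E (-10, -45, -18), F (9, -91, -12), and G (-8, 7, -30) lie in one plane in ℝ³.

No

The four points are coplanar iff the 3×3 determinant with rows DE, DF, DG is zero.
Rows: (2, -23, 4), (21, -69, 10), (4, 29, -8).
Expanding along the first row: (2)(262) − (-23)(-208) + (4)(885) = -720.
Nonzero ⇒ not coplanar.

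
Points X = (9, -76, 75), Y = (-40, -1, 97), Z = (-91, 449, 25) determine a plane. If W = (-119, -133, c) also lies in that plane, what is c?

The plane through X, Y, Z has equation −15300x − 4650y − 18225z = -1151175.
Substituting W: (-18225)c + (2439150) = -1151175, so c = 197.

197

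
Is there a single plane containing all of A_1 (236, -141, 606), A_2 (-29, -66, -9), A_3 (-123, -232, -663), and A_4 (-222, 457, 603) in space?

The four points are coplanar iff the 3×3 determinant with rows A_1A_2, A_1A_3, A_1A_4 is zero.
Rows: (-265, 75, -615), (-359, -91, -1269), (-458, 598, -3).
Expanding along the first row: (-265)(759135) − (75)(-580125) + (-615)(-256360) = 0.
Zero determinant ⇒ coplanar.

Yes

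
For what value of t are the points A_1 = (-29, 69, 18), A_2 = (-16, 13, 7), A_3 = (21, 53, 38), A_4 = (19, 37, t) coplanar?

The points are coplanar iff A_1A_2 · (A_1A_3 × A_1A_4) = 0.
Expanding, this is linear in t: (2592)t + (-82944) = 0.
So t = 32.

32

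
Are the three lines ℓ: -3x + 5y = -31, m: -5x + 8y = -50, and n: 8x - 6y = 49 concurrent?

The three lines meet at one point iff the augmented coefficient matrix [aᵢ bᵢ cᵢ] has rank < 3, i.e. its determinant vanishes.
Here the determinant is 3.
Nonzero, so no common point exists.

No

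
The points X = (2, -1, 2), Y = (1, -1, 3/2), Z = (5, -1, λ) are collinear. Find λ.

7/2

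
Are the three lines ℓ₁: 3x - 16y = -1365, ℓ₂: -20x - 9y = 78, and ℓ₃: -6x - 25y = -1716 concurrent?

Intersecting ℓ₁ and ℓ₂: solving the 2×2 system gives (x, y) = (-39, 78).
Substitute into ℓ₃: (-6)(-39) + (-25)(78) = -1716.
This equals -1716, so (-39, 78) lies on all three lines and they are concurrent.

Yes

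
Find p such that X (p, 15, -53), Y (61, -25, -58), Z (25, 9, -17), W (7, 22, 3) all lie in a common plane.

61

The points are coplanar iff XY · (XZ × XW) = 0.
Expanding, this is linear in p: (-147)p + (8967) = 0.
So p = 61.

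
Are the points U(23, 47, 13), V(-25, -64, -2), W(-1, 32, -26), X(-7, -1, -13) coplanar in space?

With U as base: UV = (-48, -111, -15), UW = (-24, -15, -39), UX = (-30, -48, -26).
UW × UX = (-1482, 546, 702).
UV · (UW × UX) = 0.
The scalar triple product vanishes, so the four points are coplanar.

Yes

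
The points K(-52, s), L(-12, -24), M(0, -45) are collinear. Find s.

The three points are collinear iff det[KL; KM] = 0.
This determinant is linear in s: (12)s + (-552) = 0, so s = 46.

46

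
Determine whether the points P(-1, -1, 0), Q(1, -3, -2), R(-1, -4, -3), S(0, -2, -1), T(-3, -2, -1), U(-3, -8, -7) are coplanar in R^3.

Yes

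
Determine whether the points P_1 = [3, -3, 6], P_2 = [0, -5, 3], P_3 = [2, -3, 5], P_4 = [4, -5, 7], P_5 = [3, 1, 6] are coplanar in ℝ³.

The plane through P_1, P_2, P_3 has normal n = P_1P_2 × P_1P_3 = (2, 0, -2) and equation n·P = -6.
Checking the remaining points: n·P_4 = -6, n·P_5 = -6.
All equal -6, so all 5 points lie in one plane.

Yes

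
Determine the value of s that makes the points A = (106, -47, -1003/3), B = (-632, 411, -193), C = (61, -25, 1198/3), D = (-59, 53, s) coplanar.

-28/3

Normal to plane ABC: n = (332910, 535086, 4374); plane equation n·P = 8677044.
Requiring n·D = 8677044: (4374)s + (8717868) = 8677044.
So s = -28/3.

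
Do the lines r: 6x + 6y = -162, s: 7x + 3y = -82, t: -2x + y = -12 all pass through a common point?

Lines aᵢx + bᵢy = cᵢ with pairwise distinct directions are concurrent exactly when det[aᵢ bᵢ cᵢ] = 0.
Here the determinant is -342.
Nonzero, so no common point exists.

No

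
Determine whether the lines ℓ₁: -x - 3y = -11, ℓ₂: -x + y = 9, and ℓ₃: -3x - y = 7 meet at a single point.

Yes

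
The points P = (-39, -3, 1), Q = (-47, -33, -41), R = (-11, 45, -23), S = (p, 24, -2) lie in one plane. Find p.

-25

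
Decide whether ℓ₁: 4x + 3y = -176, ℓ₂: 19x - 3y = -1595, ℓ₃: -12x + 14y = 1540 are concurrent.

Intersecting ℓ₁ and ℓ₂: solving the 2×2 system gives (x, y) = (-77, 44).
Substitute into ℓ₃: (-12)(-77) + (14)(44) = 1540.
This equals 1540, so (-77, 44) lies on all three lines and they are concurrent.

Yes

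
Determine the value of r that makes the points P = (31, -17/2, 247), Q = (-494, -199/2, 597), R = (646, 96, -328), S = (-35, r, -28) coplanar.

Coplanarity ⇔ det[PQ; PR; PS] = 0.
Expanding, this is linear in r: (-86625)r + (-2079000) = 0.
So r = -24.

-24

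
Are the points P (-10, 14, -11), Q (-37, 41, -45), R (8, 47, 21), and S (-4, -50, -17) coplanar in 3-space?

A normal to the plane through P, Q, R is n = PQ × PR = (1986, 252, -1377).
The plane has equation n·X = -1185. For S: n·S = 2865.
2865 ≠ -1185, so S is off the plane.

No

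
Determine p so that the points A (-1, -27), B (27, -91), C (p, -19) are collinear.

-9/2

Collinearity: (C − A) must be parallel to (B − A) = (28, -64).
Cross-multiplying the components: (p − (-1))·(-64) = (8)·(28).
Solving gives p = -9/2.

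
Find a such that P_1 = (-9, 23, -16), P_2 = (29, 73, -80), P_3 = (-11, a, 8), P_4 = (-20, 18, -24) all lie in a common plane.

Normal to plane P_1P_2P_4: n = (-720, 1008, 360); plane equation n·P = 23904.
Requiring n·P_3 = 23904: (1008)a + (10800) = 23904.
So a = 13.

13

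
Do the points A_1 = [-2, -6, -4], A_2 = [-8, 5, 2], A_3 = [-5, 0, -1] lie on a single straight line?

A_1A_2 = (-6, 11, 6), A_1A_3 = (-3, 6, 3).
A_1A_2 × A_1A_3 = (-3, 0, -3).
The cross product is nonzero, so the points do not lie on one line.

No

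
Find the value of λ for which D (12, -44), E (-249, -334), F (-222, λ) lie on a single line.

Collinearity: (F − D) must be parallel to (E − D) = (-261, -290).
Cross-multiplying the components: (λ − (-44))·(-261) = (-234)·(-290).
Solving gives λ = -304.

-304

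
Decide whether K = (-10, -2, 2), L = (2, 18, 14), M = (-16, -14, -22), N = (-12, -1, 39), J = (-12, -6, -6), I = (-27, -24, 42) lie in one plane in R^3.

Yes

The plane through K, L, M has normal n = KL × KM = (-336, 216, -24) and equation n·P = 2880.
Checking the remaining points: n·N = 2880, n·J = 2880, n·I = 2880.
All equal 2880, so all 6 points lie in one plane.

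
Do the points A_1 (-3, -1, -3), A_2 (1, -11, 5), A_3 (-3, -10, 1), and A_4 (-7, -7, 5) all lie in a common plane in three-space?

The four points are coplanar iff the 3×3 determinant with rows A_1A_2, A_1A_3, A_1A_4 is zero.
Rows: (4, -10, 8), (0, -9, 4), (-4, -6, 8).
Expanding along the first row: (4)(-48) − (-10)(16) + (8)(-36) = -320.
Nonzero ⇒ not coplanar.

No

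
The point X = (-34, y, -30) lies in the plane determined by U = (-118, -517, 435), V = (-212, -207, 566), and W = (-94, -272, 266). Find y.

A normal to the plane is n = UV × UW = (-84485, -12742, -30470).
X lies in the plane iff n · UX = 0.
This gives (-12742)y + (484196) = 0, so y = 38.

38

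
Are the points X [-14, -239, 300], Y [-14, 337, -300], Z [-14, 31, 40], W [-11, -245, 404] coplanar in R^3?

No

A normal to the plane through X, Y, Z is n = XY × XZ = (12240, 0, 0).
The plane has equation n·P = -171360. For W: n·W = -134640.
-134640 ≠ -171360, so W is off the plane.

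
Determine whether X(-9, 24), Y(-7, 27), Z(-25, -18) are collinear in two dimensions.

No

XY = (2, 3), XZ = (-16, -42).
If collinear, XZ would be a scalar multiple of XY. But (2)·(-42) ≠ (3)·(-16) (difference -36), so they are not parallel; the points are not collinear.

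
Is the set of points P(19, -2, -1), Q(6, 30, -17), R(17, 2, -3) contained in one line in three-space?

PQ = (-13, 32, -16), PR = (-2, 4, -2).
PQ × PR = (0, 6, 12).
The cross product is nonzero, so the points do not lie on one line.

No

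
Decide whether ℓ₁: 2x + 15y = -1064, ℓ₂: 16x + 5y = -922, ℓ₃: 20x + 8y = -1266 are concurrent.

Lines aᵢx + bᵢy = cᵢ with pairwise distinct directions are concurrent exactly when det[aᵢ bᵢ cᵢ] = 0.
Here the determinant is -460.
Nonzero, so no common point exists.

No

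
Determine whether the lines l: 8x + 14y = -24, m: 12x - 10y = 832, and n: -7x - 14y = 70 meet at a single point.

Yes

Lines aᵢx + bᵢy = cᵢ with pairwise distinct directions are concurrent exactly when det[aᵢ bᵢ cᵢ] = 0.
Here the determinant is 0.
It vanishes, so the lines are concurrent at (46, -28).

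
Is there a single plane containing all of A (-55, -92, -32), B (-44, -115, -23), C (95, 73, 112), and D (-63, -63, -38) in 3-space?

Yes

With A as base: AB = (11, -23, 9), AC = (150, 165, 144), AD = (-8, 29, -6).
AC × AD = (-5166, -252, 5670).
AB · (AC × AD) = 0.
The scalar triple product vanishes, so the four points are coplanar.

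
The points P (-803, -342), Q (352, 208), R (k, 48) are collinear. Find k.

The three points are collinear iff det[PQ; PR] = 0.
This determinant is linear in k: (-550)k + (8800) = 0, so k = 16.

16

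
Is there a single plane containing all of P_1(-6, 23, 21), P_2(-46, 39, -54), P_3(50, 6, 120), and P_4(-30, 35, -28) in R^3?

No

The four points are coplanar iff the 3×3 determinant with rows P_1P_2, P_1P_3, P_1P_4 is zero.
Rows: (-40, 16, -75), (56, -17, 99), (-24, 12, -49).
Expanding along the first row: (-40)(-355) − (16)(-368) + (-75)(264) = 288.
Nonzero ⇒ not coplanar.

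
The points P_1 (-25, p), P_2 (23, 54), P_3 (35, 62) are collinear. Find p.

22

Collinearity: (P_1 − P_2) must be parallel to (P_3 − P_2) = (12, 8).
Cross-multiplying the components: (p − 54)·(12) = (-48)·(8).
Solving gives p = 22.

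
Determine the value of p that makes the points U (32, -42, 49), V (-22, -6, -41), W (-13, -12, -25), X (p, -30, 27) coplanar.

Normal to plane UVW: n = (36, 54, 0); plane equation n·P = -1116.
Requiring n·X = -1116: (36)p + (-1620) = -1116.
So p = 14.

14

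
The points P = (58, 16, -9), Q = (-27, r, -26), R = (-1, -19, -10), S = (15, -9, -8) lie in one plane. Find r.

-39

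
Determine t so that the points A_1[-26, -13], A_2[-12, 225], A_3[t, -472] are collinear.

The three points are collinear iff det[A_1A_2; A_1A_3] = 0.
This determinant is linear in t: (-238)t + (-12614) = 0, so t = -53.

-53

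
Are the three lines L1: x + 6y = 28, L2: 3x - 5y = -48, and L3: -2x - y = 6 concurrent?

No

The three lines meet at one point iff the augmented coefficient matrix [aᵢ bᵢ cᵢ] has rank < 3, i.e. its determinant vanishes.
Here the determinant is 26.
Nonzero, so no common point exists.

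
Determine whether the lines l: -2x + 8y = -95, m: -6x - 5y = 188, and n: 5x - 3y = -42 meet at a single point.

No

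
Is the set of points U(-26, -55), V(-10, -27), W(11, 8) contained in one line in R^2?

No

UV = (16, 28), UW = (37, 63).
If collinear, UW would be a scalar multiple of UV. But (16)·(63) ≠ (28)·(37) (difference -28), so they are not parallel; the points are not collinear.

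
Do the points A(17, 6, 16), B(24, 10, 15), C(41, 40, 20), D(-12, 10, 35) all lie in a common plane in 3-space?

A normal to the plane through A, B, C is n = AB × AC = (50, -52, 142).
The plane has equation n·P = 2810. For D: n·D = 3850.
3850 ≠ 2810, so D is off the plane.

No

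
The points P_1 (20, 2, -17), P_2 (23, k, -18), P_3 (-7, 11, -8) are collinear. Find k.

1

Direction P_1P_3 = (-27, 9, 9). From the x-coordinate of P_2, the parameter along the line is τ = (23 − 20)/(-27) = -1/9.
Then k = 2 + (-1/9)·(9) = 1.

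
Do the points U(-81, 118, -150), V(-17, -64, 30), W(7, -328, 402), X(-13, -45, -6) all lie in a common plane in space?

With U as base: UV = (64, -182, 180), UW = (88, -446, 552), UX = (68, -163, 144).
UW × UX = (25752, 24864, 15984).
UV · (UW × UX) = 0.
The scalar triple product vanishes, so the four points are coplanar.

Yes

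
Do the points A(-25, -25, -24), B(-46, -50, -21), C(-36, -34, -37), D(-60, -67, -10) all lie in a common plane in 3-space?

No

With A as base: AB = (-21, -25, 3), AC = (-11, -9, -13), AD = (-35, -42, 14).
AC × AD = (-672, 609, 147).
AB · (AC × AD) = -672.
Since -672 ≠ 0, the four points are not coplanar.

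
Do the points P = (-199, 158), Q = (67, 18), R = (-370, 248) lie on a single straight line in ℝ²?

Yes

PQ = (266, -140), PR = (-171, 90).
det[PQ; PR] = (266)(90) − (-140)(-171) = 0.
The determinant is zero, so the points are collinear.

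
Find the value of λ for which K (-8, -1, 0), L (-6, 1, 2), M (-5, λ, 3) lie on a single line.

Collinearity requires KL × KM = 0; each component is linear in λ.
The x-component gives (-2)λ + (4) = 0, so λ = 2.
The remaining components then also vanish.

2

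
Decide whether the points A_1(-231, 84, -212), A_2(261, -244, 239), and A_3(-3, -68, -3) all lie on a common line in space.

Yes

A_1A_2 = (492, -328, 451), A_1A_3 = (228, -152, 209).
Each component of A_1A_3 is 19/41 times the corresponding component of A_1A_2, so A_1A_3 = 19/41·A_1A_2 and the points are collinear.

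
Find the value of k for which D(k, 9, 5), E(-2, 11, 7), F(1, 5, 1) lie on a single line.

-1

Direction EF = (3, -6, -6). From the y-coordinate of D, the parameter along the line is τ = (9 − 11)/(-6) = 1/3.
Then k = (-2) + 1/3·(3) = -1.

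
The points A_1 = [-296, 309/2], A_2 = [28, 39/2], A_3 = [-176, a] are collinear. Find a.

The three points are collinear iff det[A_1A_2; A_1A_3] = 0.
This determinant is linear in a: (324)a + (-33858) = 0, so a = 209/2.

209/2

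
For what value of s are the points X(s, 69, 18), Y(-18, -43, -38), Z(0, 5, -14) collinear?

24

Collinearity requires XY × XZ = 0; each component is linear in s.
The y-component gives (24)s + (-576) = 0, so s = 24.
The remaining components then also vanish.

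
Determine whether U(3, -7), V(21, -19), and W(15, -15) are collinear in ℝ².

UV = (18, -12), UW = (12, -8).
Twice the signed area of △UVW is (18)(-8) − (-12)(12) = 0.
The triangle is degenerate (zero area), so the points are collinear.

Yes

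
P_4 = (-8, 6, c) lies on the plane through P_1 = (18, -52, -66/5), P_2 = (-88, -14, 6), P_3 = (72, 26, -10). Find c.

-2

A normal to the plane is n = P_1P_2 × P_1P_3 = (-1376, 1376, -10320).
P_4 lies in the plane iff n · P_1P_4 = 0.
This gives (-10320)c + (-20640) = 0, so c = -2.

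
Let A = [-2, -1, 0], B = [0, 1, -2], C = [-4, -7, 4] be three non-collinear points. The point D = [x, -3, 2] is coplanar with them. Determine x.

-4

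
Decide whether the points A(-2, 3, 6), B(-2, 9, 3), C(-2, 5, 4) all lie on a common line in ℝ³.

AB = (0, 6, -3), AC = (0, 2, -2).
AB × AC = (-6, 0, 0).
The cross product is nonzero, so the points do not lie on one line.

No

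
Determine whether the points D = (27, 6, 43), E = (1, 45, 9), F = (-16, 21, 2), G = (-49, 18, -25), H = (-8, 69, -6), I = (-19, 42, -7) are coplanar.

The plane through D, E, F has normal n = DE × DF = (-1089, 396, 1287) and equation n·P = 28314.
Checking the remaining points: n·G = 28314, n·H = 28314, n·I = 28314.
All equal 28314, so all 6 points lie in one plane.

Yes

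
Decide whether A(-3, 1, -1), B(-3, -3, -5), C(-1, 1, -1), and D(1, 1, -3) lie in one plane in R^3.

No

A normal to the plane through A, B, C is n = AB × AC = (0, -8, 8).
The plane has equation n·P = -16. For D: n·D = -32.
-32 ≠ -16, so D is off the plane.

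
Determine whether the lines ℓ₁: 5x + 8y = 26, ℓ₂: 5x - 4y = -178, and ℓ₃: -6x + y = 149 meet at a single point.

Yes

Intersecting ℓ₁ and ℓ₂: solving the 2×2 system gives (x, y) = (-22, 17).
Substitute into ℓ₃: (-6)(-22) + (1)(17) = 149.
This equals 149, so (-22, 17) lies on all three lines and they are concurrent.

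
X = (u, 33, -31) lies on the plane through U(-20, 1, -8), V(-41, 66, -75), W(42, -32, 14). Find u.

-73

The plane through U, V, W has equation −781x − 3692y − 3337z = 38624.
Substituting X: (-781)u + (-18389) = 38624, so u = -73.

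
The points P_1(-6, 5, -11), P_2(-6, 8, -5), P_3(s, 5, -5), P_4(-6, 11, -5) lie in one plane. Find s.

-6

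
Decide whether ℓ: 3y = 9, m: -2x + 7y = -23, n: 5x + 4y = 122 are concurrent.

Yes

Intersecting ℓ and m: solving the 2×2 system gives (x, y) = (22, 3).
Substitute into n: (5)(22) + (4)(3) = 122.
This equals 122, so (22, 3) lies on all three lines and they are concurrent.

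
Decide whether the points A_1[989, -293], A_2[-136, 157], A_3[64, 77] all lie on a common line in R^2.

Yes

A_1A_2 = (-1125, 450), A_1A_3 = (-925, 370).
det[A_1A_2; A_1A_3] = (-1125)(370) − (450)(-925) = 0.
The determinant is zero, so the points are collinear.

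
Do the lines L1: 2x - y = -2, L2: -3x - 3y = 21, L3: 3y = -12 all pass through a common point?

Lines aᵢx + bᵢy = cᵢ with pairwise distinct directions are concurrent exactly when det[aᵢ bᵢ cᵢ] = 0.
Here the determinant is 0.
It vanishes, so the lines are concurrent at (-3, -4).

Yes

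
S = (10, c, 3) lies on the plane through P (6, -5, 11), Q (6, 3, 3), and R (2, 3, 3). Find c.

3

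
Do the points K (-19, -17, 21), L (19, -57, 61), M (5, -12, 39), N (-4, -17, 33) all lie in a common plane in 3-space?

Yes

A normal to the plane through K, L, M is n = KL × KM = (-920, 276, 1150).
The plane has equation n·P = 36938. For N: n·N = 36938.
Equal, so N lies in the plane and all four are coplanar.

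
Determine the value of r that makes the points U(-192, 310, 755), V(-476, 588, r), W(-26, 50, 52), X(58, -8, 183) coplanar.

854

Normal to plane UWX: n = (-74834, -80798, 12212); plane equation n·P = -1459192.
Requiring n·V = -1459192: (12212)r + (-11888240) = -1459192.
So r = 854.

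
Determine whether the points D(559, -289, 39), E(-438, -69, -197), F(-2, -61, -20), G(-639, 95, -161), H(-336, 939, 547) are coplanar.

No

The plane through D, E, F has normal n = DE × DF = (40828, 73573, -103896) and equation n·P = -2491689.
Checking the remaining points: n·G = -2372401, n·H = -1464273.
Since n·G = -2372401 ≠ -2491689, G is off the plane and the points are not all coplanar.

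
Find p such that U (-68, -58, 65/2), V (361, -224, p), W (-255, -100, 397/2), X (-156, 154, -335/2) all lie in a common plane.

Normal to plane UWX: n = (-26792, -52008, -43340); plane equation n·P = 3429770.
Requiring n·V = 3429770: (-43340)p + (1977880) = 3429770.
So p = -67/2.

-67/2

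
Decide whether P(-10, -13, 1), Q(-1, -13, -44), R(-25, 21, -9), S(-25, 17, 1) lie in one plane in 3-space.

Yes

A normal to the plane through P, Q, R is n = PQ × PR = (1530, 765, 306).
The plane has equation n·X = -24939. For S: n·S = -24939.
Equal, so S lies in the plane and all four are coplanar.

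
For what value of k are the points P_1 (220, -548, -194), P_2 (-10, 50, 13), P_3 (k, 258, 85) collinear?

-90

Direction P_1P_2 = (-230, 598, 207). From the y-coordinate of P_3, the parameter along the line is τ = (258 − (-548))/598 = 31/23.
Then k = 220 + 31/23·(-230) = -90.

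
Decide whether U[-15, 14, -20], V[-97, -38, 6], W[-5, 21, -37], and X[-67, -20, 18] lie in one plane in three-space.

Yes

With U as base: UV = (-82, -52, 26), UW = (10, 7, -17), UX = (-52, -34, 38).
UW × UX = (-312, 504, 24).
UV · (UW × UX) = 0.
The scalar triple product vanishes, so the four points are coplanar.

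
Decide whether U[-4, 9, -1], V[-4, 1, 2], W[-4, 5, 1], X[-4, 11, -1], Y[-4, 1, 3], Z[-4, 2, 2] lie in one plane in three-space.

Yes

The plane through U, V, W has normal n = UV × UW = (-4, 0, 0) and equation n·P = 16.
Checking the remaining points: n·X = 16, n·Y = 16, n·Z = 16.
All equal 16, so all 6 points lie in one plane.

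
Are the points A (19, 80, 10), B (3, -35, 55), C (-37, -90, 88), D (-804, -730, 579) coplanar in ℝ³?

With A as base: AB = (-16, -115, 45), AC = (-56, -170, 78), AD = (-823, -810, 569).
AC × AD = (-33550, -32330, -94550).
AB · (AC × AD) = 0.
The scalar triple product vanishes, so the four points are coplanar.

Yes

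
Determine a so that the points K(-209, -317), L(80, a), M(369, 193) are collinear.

-62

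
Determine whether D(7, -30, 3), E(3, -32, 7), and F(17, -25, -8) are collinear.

DE = (-4, -2, 4), DF = (10, 5, -11).
Comparing components 2 and 3: (-2)(-11) − (4)(5) = 2 ≠ 0, so DE and DF are not parallel and the points are not collinear.

No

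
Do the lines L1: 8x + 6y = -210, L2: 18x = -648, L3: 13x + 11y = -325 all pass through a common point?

Yes

Intersecting L1 and L2: solving the 2×2 system gives (x, y) = (-36, 13).
Substitute into L3: (13)(-36) + (11)(13) = -325.
This equals -325, so (-36, 13) lies on all three lines and they are concurrent.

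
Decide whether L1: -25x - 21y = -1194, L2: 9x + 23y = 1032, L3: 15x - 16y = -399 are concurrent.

Intersecting L1 and L2: solving the 2×2 system gives (x, y) = (15, 39).
Substitute into L3: (15)(15) + (-16)(39) = -399.
This equals -399, so (15, 39) lies on all three lines and they are concurrent.

Yes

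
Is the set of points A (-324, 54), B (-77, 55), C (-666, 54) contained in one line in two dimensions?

AB = (247, 1), AC = (-342, 0).
If collinear, AC would be a scalar multiple of AB. But (247)·(0) ≠ (1)·(-342) (difference 342), so they are not parallel; the points are not collinear.

No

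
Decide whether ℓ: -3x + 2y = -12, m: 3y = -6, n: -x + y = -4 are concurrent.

No

Intersecting ℓ and m: solving the 2×2 system gives (x, y) = (8/3, -2).
Substitute into n: (-1)(8/3) + (1)(-2) = -14/3.
But n requires -4 ≠ -14/3, so the three lines have no common point.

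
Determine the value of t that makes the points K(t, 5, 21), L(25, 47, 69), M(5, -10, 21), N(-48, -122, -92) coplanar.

The points are coplanar iff KL · (KM × KN) = 0.
Expanding, this is linear in t: (-1065)t + (1065) = 0.
So t = 1.

1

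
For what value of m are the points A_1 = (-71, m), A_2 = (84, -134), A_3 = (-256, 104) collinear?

The three points are collinear iff det[A_1A_2; A_1A_3] = 0.
This determinant is linear in m: (-340)m + (-8670) = 0, so m = -51/2.

-51/2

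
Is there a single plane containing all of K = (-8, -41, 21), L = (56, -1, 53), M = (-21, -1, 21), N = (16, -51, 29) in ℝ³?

No

With K as base: KL = (64, 40, 32), KM = (-13, 40, 0), KN = (24, -10, 8).
KM × KN = (320, 104, -830).
KL · (KM × KN) = -1920.
Since -1920 ≠ 0, the four points are not coplanar.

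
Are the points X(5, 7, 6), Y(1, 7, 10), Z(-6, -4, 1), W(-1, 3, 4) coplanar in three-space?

A normal to the plane through X, Y, Z is n = XY × XZ = (44, -64, 44).
The plane has equation n·P = 36. For W: n·W = -60.
-60 ≠ 36, so W is off the plane.

No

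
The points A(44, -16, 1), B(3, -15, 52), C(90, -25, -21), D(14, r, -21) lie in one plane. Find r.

-2

Normal to plane ABC: n = (437, 1444, 323); plane equation n·P = -3553.
Requiring n·D = -3553: (1444)r + (-665) = -3553.
So r = -2.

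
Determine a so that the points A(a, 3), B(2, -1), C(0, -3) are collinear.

Collinearity: (A − B) must be parallel to (C − B) = (-2, -2).
Cross-multiplying the components: (a − 2)·(-2) = (4)·(-2).
Solving gives a = 6.

6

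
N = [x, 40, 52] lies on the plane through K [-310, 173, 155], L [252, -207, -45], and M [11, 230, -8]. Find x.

Coplanarity requires KL · (KM × KN) = 0.
KL = (562, -380, -200), KM = (321, 57, -163); the triple product is linear in x with coefficient 73340 and constant term 3226960.
Setting it to zero: x = -44.

-44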